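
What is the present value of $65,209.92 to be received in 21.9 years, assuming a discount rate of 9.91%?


Present value formula: PV = FV / (1 + r)^t
PV = $65,209.92 / (1 + 0.0991)^21.9
PV = $65,209.92 / 7.919812
PV = $8,233.77

PV = FV / (1 + r)^t = $8,233.77


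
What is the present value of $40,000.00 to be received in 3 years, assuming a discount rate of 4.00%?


Present value formula: PV = FV / (1 + r)^t
PV = $40,000.00 / (1 + 0.04)^3
PV = $40,000.00 / 1.124864
PV = $35,559.85

PV = FV / (1 + r)^t = $35,559.85


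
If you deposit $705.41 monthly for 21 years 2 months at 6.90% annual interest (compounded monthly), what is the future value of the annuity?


Future value of an ordinary annuity: FV = PMT × ((1 + r)^n − 1) / r
Monthly rate r = 0.069/12 = 0.00575, n = 254
FV = $705.41 × ((1 + 0.069/12)^254 − 1) / (0.069/12)
FV = $705.41 × 572.196562
FV = $403,633.18

FV = PMT × ((1+r)^n - 1)/r = $403,633.18


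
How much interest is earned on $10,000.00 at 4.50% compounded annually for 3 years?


Compound interest earned = final amount − principal.
A = P(1 + r/n)^(nt) = $10,000.00 × (1 + 0.045/1)^(1 × 3) = $11,411.66
Interest = A − P = $11,411.66 − $10,000.00 = $1,411.66

Interest = A - P = $1,411.66


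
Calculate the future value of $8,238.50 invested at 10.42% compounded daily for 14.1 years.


Compound interest formula: A = P(1 + r/n)^(nt)
A = $8,238.50 × (1 + 0.1042/365)^(365 × 14.1)
Growth factor: (1 + 0.1042/365)^5146.5 = 4.344933
A = $8,238.50 × 4.344933
A = $35,795.73

A = P(1 + r/n)^(nt) = $35,795.73


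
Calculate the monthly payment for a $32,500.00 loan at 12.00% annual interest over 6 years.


Loan payment formula: PMT = PV × r / (1 − (1 + r)^(−n))
Monthly rate r = 0.12/12 = 0.01, n = 72 months
Denominator: 1 − (1 + 0.12/12)^(−72) = 0.511504
PMT = $32,500.00 × (0.12/12) / 0.511504
PMT = $635.38 per month

PMT = PV × r / (1-(1+r)^(-n)) = $635.38/month


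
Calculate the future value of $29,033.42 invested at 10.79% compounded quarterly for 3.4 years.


Compound interest formula: A = P(1 + r/n)^(nt)
A = $29,033.42 × (1 + 0.1079/4)^(4 × 3.4)
Growth factor: (1 + 0.1079/4)^13.6 = 1.4361978
A = $29,033.42 × 1.4361978
A = $41,697.73

A = P(1 + r/n)^(nt) = $41,697.73


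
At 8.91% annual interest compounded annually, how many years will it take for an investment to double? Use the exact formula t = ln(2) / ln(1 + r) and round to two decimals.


Doubling condition: (1 + r)^t = 2
Take ln of both sides: t × ln(1 + r) = ln(2)
t = ln(2) / ln(1 + r)
t = 0.693147 / 0.085352
t = 8.12

t = ln(2) / ln(1 + r) = 8.12 years


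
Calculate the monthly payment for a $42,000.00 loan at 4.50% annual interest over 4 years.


Loan payment formula: PMT = PV × r / (1 − (1 + r)^(−n))
Monthly rate r = 0.045/12 = 0.00375, n = 48 months
Denominator: 1 − (1 + 0.045/12)^(−48) = 0.1644485
PMT = $42,000.00 × (0.045/12) / 0.1644485
PMT = $957.75 per month

PMT = PV × r / (1-(1+r)^(-n)) = $957.75/month


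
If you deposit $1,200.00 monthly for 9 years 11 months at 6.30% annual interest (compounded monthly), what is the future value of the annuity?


Future value of an ordinary annuity: FV = PMT × ((1 + r)^n − 1) / r
Monthly rate r = 0.063/12 = 0.00525, n = 119
FV = $1,200.00 × ((1 + 0.063/12)^119 − 1) / (0.063/12)
FV = $1,200.00 × 164.710291
FV = $197,652.35

FV = PMT × ((1+r)^n - 1)/r = $197,652.35


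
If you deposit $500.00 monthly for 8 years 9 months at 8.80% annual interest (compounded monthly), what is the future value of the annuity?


Future value of an ordinary annuity: FV = PMT × ((1 + r)^n − 1) / r
Monthly rate r = 0.088/12 ≈ 0.00733333, n = 105
FV = $500.00 × ((1 + 0.088/12)^105 − 1) / (0.088/12)
FV = $500.00 × 157.323638
FV = $78,661.82

FV = PMT × ((1+r)^n - 1)/r = $78,661.82


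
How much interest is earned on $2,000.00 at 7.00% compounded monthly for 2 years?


Compound interest earned = final amount − principal.
A = P(1 + r/n)^(nt) = $2,000.00 × (1 + 0.07/12)^(12 × 2) = $2,299.61
Interest = A − P = $2,299.61 − $2,000.00 = $299.61

Interest = A - P = $299.61


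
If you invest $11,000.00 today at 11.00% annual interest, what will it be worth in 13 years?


Future value formula: FV = PV × (1 + r)^t
FV = $11,000.00 × (1 + 0.11)^13
FV = $11,000.00 × 3.883280
FV = $42,716.08

FV = PV × (1 + r)^t = $42,716.08


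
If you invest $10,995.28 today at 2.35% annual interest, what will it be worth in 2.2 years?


Future value formula: FV = PV × (1 + r)^t
FV = $10,995.28 × (1 + 0.0235)^2.2
FV = $10,995.28 × 1.052430
FV = $11,571.76

FV = PV × (1 + r)^t = $11,571.76


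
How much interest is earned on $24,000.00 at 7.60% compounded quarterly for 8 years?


Compound interest earned = final amount − principal.
A = P(1 + r/n)^(nt) = $24,000.00 × (1 + 0.076/4)^(4 × 8) = $43,831.38
Interest = A − P = $43,831.38 − $24,000.00 = $19,831.38

Interest = A - P = $19,831.38


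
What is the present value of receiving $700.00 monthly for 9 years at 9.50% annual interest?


Present value of an ordinary annuity: PV = PMT × (1 − (1 + r)^(−n)) / r
Monthly rate r = 0.095/12 ≈ 0.00791667, n = 108
PV = $700.00 × (1 − (1 + 0.095/12)^(−108)) / (0.095/12)
PV = $700.00 × 72.414648
PV = $50,690.25

PV = PMT × (1-(1+r)^(-n))/r = $50,690.25


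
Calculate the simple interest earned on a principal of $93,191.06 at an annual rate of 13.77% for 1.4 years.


Simple interest formula: I = P × r × t
I = $93,191.06 × 0.1377 × 1.4
I = $17,965.37

I = P × r × t = $17,965.37


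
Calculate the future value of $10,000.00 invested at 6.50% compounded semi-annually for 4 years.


Compound interest formula: A = P(1 + r/n)^(nt)
A = $10,000.00 × (1 + 0.065/2)^(2 × 4)
Growth factor: (1 + 0.065/2)^8 = 1.291578
A = $10,000.00 × 1.291578
A = $12,915.78

A = P(1 + r/n)^(nt) = $12,915.78


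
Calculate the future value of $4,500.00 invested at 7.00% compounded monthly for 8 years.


Compound interest formula: A = P(1 + r/n)^(nt)
A = $4,500.00 × (1 + 0.07/12)^(12 × 8)
Growth factor: (1 + 0.07/12)^96 = 1.747826
A = $4,500.00 × 1.747826
A = $7,865.22

A = P(1 + r/n)^(nt) = $7,865.22


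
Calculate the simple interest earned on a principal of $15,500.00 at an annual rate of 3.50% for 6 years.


Simple interest formula: I = P × r × t
I = $15,500.00 × 0.035 × 6
I = $3,255.00

I = P × r × t = $3,255.00


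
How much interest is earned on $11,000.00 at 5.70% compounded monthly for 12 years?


Compound interest earned = final amount − principal.
A = P(1 + r/n)^(nt) = $11,000.00 × (1 + 0.057/12)^(12 × 12) = $21,764.41
Interest = A − P = $21,764.41 − $11,000.00 = $10,764.41

Interest = A - P = $10,764.41


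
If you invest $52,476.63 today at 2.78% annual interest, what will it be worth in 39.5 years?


Future value formula: FV = PV × (1 + r)^t
FV = $52,476.63 × (1 + 0.0278)^39.5
FV = $52,476.63 × 2.9538622
FV = $155,008.73

FV = PV × (1 + r)^t = $155,008.73


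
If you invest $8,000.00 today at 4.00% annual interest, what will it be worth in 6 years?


Future value formula: FV = PV × (1 + r)^t
FV = $8,000.00 × (1 + 0.04)^6
FV = $8,000.00 × 1.265319
FV = $10,122.55

FV = PV × (1 + r)^t = $10,122.55


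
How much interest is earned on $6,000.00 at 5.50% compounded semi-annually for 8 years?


Compound interest earned = final amount − principal.
A = P(1 + r/n)^(nt) = $6,000.00 × (1 + 0.055/2)^(2 × 8) = $9,261.06
Interest = A − P = $9,261.06 − $6,000.00 = $3,261.06

Interest = A - P = $3,261.06


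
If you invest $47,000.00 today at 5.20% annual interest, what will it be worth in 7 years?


Future value formula: FV = PV × (1 + r)^t
FV = $47,000.00 × (1 + 0.052)^7
FV = $47,000.00 × 1.4259693
FV = $67,020.56

FV = PV × (1 + r)^t = $67,020.56


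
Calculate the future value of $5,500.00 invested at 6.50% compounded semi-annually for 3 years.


Compound interest formula: A = P(1 + r/n)^(nt)
A = $5,500.00 × (1 + 0.065/2)^(2 × 3)
Growth factor: (1 + 0.065/2)^6 = 1.211547
A = $5,500.00 × 1.211547
A = $6,663.51

A = P(1 + r/n)^(nt) = $6,663.51


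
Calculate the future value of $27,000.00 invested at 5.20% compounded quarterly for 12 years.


Compound interest formula: A = P(1 + r/n)^(nt)
A = $27,000.00 × (1 + 0.052/4)^(4 × 12)
Growth factor: (1 + 0.052/4)^48 = 1.8588887
A = $27,000.00 × 1.8588887
A = $50,189.99

A = P(1 + r/n)^(nt) = $50,189.99


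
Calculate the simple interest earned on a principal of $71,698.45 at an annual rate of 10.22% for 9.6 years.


Simple interest formula: I = P × r × t
I = $71,698.45 × 0.1022 × 9.6
I = $70,344.78

I = P × r × t = $70,344.78


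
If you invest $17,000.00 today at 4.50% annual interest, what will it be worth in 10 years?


Future value formula: FV = PV × (1 + r)^t
FV = $17,000.00 × (1 + 0.045)^10
FV = $17,000.00 × 1.5529694
FV = $26,400.48

FV = PV × (1 + r)^t = $26,400.48


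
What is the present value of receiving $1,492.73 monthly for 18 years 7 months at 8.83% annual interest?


Present value of an ordinary annuity: PV = PMT × (1 − (1 + r)^(−n)) / r
Monthly rate r = 0.0883/12 ≈ 0.00735833, n = 223
PV = $1,492.73 × (1 − (1 + 0.0883/12)^(−223)) / (0.0883/12)
PV = $1,492.73 × 109.403613
PV = $163,310.06

PV = PMT × (1-(1+r)^(-n))/r = $163,310.06


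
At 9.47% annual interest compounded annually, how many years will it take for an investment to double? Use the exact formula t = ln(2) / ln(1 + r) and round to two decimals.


Doubling condition: (1 + r)^t = 2
Take ln of both sides: t × ln(1 + r) = ln(2)
t = ln(2) / ln(1 + r)
t = 0.693147 / 0.090480
t = 7.66

t = ln(2) / ln(1 + r) = 7.66 years


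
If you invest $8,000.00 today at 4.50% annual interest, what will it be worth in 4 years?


Future value formula: FV = PV × (1 + r)^t
FV = $8,000.00 × (1 + 0.045)^4
FV = $8,000.00 × 1.192519
FV = $9,540.15

FV = PV × (1 + r)^t = $9,540.15


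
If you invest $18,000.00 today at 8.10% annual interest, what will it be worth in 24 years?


Future value formula: FV = PV × (1 + r)^t
FV = $18,000.00 × (1 + 0.081)^24
FV = $18,000.00 × 6.4836066
FV = $116,704.92

FV = PV × (1 + r)^t = $116,704.92


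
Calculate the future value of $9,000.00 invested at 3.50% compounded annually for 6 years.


Compound interest formula: A = P(1 + r/n)^(nt)
A = $9,000.00 × (1 + 0.035/1)^(1 × 6)
Growth factor: (1 + 0.035/1)^6 = 1.2292553
A = $9,000.00 × 1.2292553
A = $11,063.30

A = P(1 + r/n)^(nt) = $11,063.30


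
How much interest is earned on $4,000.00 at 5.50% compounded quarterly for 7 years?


Compound interest earned = final amount − principal.
A = P(1 + r/n)^(nt) = $4,000.00 × (1 + 0.055/4)^(4 × 7) = $5,863.06
Interest = A − P = $5,863.06 − $4,000.00 = $1,863.06

Interest = A - P = $1,863.06


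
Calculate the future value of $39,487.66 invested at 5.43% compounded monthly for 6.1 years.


Compound interest formula: A = P(1 + r/n)^(nt)
A = $39,487.66 × (1 + 0.0543/12)^(12 × 6.1)
Growth factor: (1 + 0.0543/12)^73.2 = 1.3916399
A = $39,487.66 × 1.3916399
A = $54,952.60

A = P(1 + r/n)^(nt) = $54,952.60


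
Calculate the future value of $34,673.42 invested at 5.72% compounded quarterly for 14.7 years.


Compound interest formula: A = P(1 + r/n)^(nt)
A = $34,673.42 × (1 + 0.0572/4)^(4 × 14.7)
Growth factor: (1 + 0.0572/4)^58.8 = 2.3045483
A = $34,673.42 × 2.3045483
A = $79,906.57

A = P(1 + r/n)^(nt) = $79,906.57


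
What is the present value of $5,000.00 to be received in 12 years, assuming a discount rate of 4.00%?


Present value formula: PV = FV / (1 + r)^t
PV = $5,000.00 / (1 + 0.04)^12
PV = $5,000.00 / 1.601032
PV = $3,122.99

PV = FV / (1 + r)^t = $3,122.99


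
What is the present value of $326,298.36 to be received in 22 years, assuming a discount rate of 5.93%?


Present value formula: PV = FV / (1 + r)^t
PV = $326,298.36 / (1 + 0.0593)^22
PV = $326,298.36 / 3.5515456
PV = $91,875.03

PV = FV / (1 + r)^t = $91,875.03


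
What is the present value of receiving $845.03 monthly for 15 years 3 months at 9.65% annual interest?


Present value of an ordinary annuity: PV = PMT × (1 − (1 + r)^(−n)) / r
Monthly rate r = 0.0965/12 ≈ 0.00804167, n = 183
PV = $845.03 × (1 − (1 + 0.0965/12)^(−183)) / (0.0965/12)
PV = $845.03 × 95.638483
PV = $80,817.39

PV = PMT × (1-(1+r)^(-n))/r = $80,817.39


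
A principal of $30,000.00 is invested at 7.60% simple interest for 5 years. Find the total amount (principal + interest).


Total amount formula: A = P(1 + rt) = P + P·r·t
Interest: I = P × r × t = $30,000.00 × 0.076 × 5 = $11,400.00
A = P + I = $30,000.00 + $11,400.00 = $41,400.00

A = P + I = P(1 + rt) = $41,400.00


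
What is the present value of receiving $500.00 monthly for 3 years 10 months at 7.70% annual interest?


Present value of an ordinary annuity: PV = PMT × (1 − (1 + r)^(−n)) / r
Monthly rate r = 0.077/12 ≈ 0.00641667, n = 46
PV = $500.00 × (1 − (1 + 0.077/12)^(−46)) / (0.077/12)
PV = $500.00 × 39.7231499
PV = $19,861.57

PV = PMT × (1-(1+r)^(-n))/r = $19,861.57


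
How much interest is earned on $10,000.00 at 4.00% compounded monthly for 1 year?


Compound interest earned = final amount − principal.
A = P(1 + r/n)^(nt) = $10,000.00 × (1 + 0.04/12)^(12 × 1) = $10,407.42
Interest = A − P = $10,407.42 − $10,000.00 = $407.42

Interest = A - P = $407.42


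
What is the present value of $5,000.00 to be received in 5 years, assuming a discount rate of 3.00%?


Present value formula: PV = FV / (1 + r)^t
PV = $5,000.00 / (1 + 0.03)^5
PV = $5,000.00 / 1.159274
PV = $4,313.04

PV = FV / (1 + r)^t = $4,313.04


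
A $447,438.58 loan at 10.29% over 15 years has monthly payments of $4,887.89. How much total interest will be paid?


Total paid over the life of the loan = PMT × n.
Total paid = $4,887.89 × 180 = $879,820.20
Total interest = total paid − principal = $879,820.20 − $447,438.58 = $432,381.62

Total interest = (PMT × n) - PV = $432,381.62


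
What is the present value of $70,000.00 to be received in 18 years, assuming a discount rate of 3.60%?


Present value formula: PV = FV / (1 + r)^t
PV = $70,000.00 / (1 + 0.036)^18
PV = $70,000.00 / 1.890060
PV = $37,035.86

PV = FV / (1 + r)^t = $37,035.86


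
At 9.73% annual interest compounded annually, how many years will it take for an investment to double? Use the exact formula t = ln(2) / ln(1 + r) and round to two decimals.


Doubling condition: (1 + r)^t = 2
Take ln of both sides: t × ln(1 + r) = ln(2)
t = ln(2) / ln(1 + r)
t = 0.693147 / 0.0928526
t = 7.47

t = ln(2) / ln(1 + r) = 7.47 years


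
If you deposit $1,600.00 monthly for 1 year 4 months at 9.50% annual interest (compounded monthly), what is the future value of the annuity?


Future value of an ordinary annuity: FV = PMT × ((1 + r)^n − 1) / r
Monthly rate r = 0.095/12 ≈ 0.00791667, n = 16
FV = $1,600.00 × ((1 + 0.095/12)^16 − 1) / (0.095/12)
FV = $1,600.00 × 16.986018
FV = $27,177.63

FV = PMT × ((1+r)^n - 1)/r = $27,177.63


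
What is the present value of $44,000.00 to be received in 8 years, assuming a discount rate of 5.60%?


Present value formula: PV = FV / (1 + r)^t
PV = $44,000.00 / (1 + 0.056)^8
PV = $44,000.00 / 1.5463626
PV = $28,453.87

PV = FV / (1 + r)^t = $28,453.87


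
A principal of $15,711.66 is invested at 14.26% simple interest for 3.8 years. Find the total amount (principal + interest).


Total amount formula: A = P(1 + rt) = P + P·r·t
Interest: I = P × r × t = $15,711.66 × 0.1426 × 3.8 = $8,513.83
A = P + I = $15,711.66 + $8,513.83 = $24,225.49

A = P + I = P(1 + rt) = $24,225.49


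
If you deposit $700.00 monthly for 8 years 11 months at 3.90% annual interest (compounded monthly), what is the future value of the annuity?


Future value of an ordinary annuity: FV = PMT × ((1 + r)^n − 1) / r
Monthly rate r = 0.039/12 = 0.00325, n = 107
FV = $700.00 × ((1 + 0.039/12)^107 − 1) / (0.039/12)
FV = $700.00 × 127.7169497
FV = $89,401.86

FV = PMT × ((1+r)^n - 1)/r = $89,401.86


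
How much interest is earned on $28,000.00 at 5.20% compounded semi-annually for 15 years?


Compound interest earned = final amount − principal.
A = P(1 + r/n)^(nt) = $28,000.00 × (1 + 0.052/2)^(2 × 15) = $60,475.41
Interest = A − P = $60,475.41 − $28,000.00 = $32,475.41

Interest = A - P = $32,475.41


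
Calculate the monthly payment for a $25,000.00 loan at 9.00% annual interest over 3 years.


Loan payment formula: PMT = PV × r / (1 − (1 + r)^(−n))
Monthly rate r = 0.09/12 = 0.0075, n = 36 months
Denominator: 1 − (1 + 0.09/12)^(−36) = 0.235851
PMT = $25,000.00 × (0.09/12) / 0.235851
PMT = $794.99 per month

PMT = PV × r / (1-(1+r)^(-n)) = $794.99/month


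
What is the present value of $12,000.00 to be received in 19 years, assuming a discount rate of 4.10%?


Present value formula: PV = FV / (1 + r)^t
PV = $12,000.00 / (1 + 0.041)^19
PV = $12,000.00 / 2.145675
PV = $5,592.65

PV = FV / (1 + r)^t = $5,592.65


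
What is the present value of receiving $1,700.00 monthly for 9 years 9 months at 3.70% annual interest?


Present value of an ordinary annuity: PV = PMT × (1 − (1 + r)^(−n)) / r
Monthly rate r = 0.037/12 ≈ 0.00308333, n = 117
PV = $1,700.00 × (1 − (1 + 0.037/12)^(−117)) / (0.037/12)
PV = $1,700.00 × 98.095037
PV = $166,761.56

PV = PMT × (1-(1+r)^(-n))/r = $166,761.56


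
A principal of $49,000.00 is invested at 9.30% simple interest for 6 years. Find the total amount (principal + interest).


Total amount formula: A = P(1 + rt) = P + P·r·t
Interest: I = P × r × t = $49,000.00 × 0.093 × 6 = $27,342.00
A = P + I = $49,000.00 + $27,342.00 = $76,342.00

A = P + I = P(1 + rt) = $76,342.00


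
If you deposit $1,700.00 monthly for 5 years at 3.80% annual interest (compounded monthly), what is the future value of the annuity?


Future value of an ordinary annuity: FV = PMT × ((1 + r)^n − 1) / r
Monthly rate r = 0.038/12 ≈ 0.00316667, n = 60
FV = $1,700.00 × ((1 + 0.038/12)^60 − 1) / (0.038/12)
FV = $1,700.00 × 65.964201
FV = $112,139.14

FV = PMT × ((1+r)^n - 1)/r = $112,139.14


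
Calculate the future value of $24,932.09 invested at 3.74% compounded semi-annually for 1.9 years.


Compound interest formula: A = P(1 + r/n)^(nt)
A = $24,932.09 × (1 + 0.0374/2)^(2 × 1.9)
Growth factor: (1 + 0.0374/2)^3.8 = 1.0729413
A = $24,932.09 × 1.0729413
A = $26,750.67

A = P(1 + r/n)^(nt) = $26,750.67


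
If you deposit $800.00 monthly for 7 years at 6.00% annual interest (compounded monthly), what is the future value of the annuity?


Future value of an ordinary annuity: FV = PMT × ((1 + r)^n − 1) / r
Monthly rate r = 0.06/12 = 0.005, n = 84
FV = $800.00 × ((1 + 0.06/12)^84 − 1) / (0.06/12)
FV = $800.00 × 104.073927
FV = $83,259.14

FV = PMT × ((1+r)^n - 1)/r = $83,259.14


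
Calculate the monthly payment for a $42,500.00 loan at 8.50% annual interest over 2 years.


Loan payment formula: PMT = PV × r / (1 − (1 + r)^(−n))
Monthly rate r = 0.085/12 ≈ 0.00708333, n = 24 months
Denominator: 1 − (1 + 0.085/12)^(−24) = 0.155829
PMT = $42,500.00 × (0.085/12) / 0.155829
PMT = $1,931.87 per month

PMT = PV × r / (1-(1+r)^(-n)) = $1,931.87/month


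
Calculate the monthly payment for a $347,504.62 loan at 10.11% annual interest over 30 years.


Loan payment formula: PMT = PV × r / (1 − (1 + r)^(−n))
Monthly rate r = 0.1011/12 = 0.008425, n = 360 months
Denominator: 1 − (1 + 0.1011/12)^(−360) = 0.951213
PMT = $347,504.62 × (0.1011/12) / 0.951213
PMT = $3,077.89 per month

PMT = PV × r / (1-(1+r)^(-n)) = $3,077.89/month


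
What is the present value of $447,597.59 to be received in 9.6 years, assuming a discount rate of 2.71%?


Present value formula: PV = FV / (1 + r)^t
PV = $447,597.59 / (1 + 0.0271)^9.6
PV = $447,597.59 / 1.29265372
PV = $346,262.56

PV = FV / (1 + r)^t = $346,262.56


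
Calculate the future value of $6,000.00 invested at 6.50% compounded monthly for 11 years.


Compound interest formula: A = P(1 + r/n)^(nt)
A = $6,000.00 × (1 + 0.065/12)^(12 × 11)
Growth factor: (1 + 0.065/12)^132 = 2.040246
A = $6,000.00 × 2.040246
A = $12,241.48

A = P(1 + r/n)^(nt) = $12,241.48


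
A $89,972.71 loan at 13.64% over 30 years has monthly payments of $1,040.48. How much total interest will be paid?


Total paid over the life of the loan = PMT × n.
Total paid = $1,040.48 × 360 = $374,572.80
Total interest = total paid − principal = $374,572.80 − $89,972.71 = $284,600.09

Total interest = (PMT × n) - PV = $284,600.09


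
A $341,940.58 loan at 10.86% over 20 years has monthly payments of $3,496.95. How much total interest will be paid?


Total paid over the life of the loan = PMT × n.
Total paid = $3,496.95 × 240 = $839,268.00
Total interest = total paid − principal = $839,268.00 − $341,940.58 = $497,327.42

Total interest = (PMT × n) - PV = $497,327.42


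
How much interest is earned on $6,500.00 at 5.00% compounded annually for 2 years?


Compound interest earned = final amount − principal.
A = P(1 + r/n)^(nt) = $6,500.00 × (1 + 0.05/1)^(1 × 2) = $7,166.25
Interest = A − P = $7,166.25 − $6,500.00 = $666.25

Interest = A - P = $666.25


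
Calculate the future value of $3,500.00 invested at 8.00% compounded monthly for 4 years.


Compound interest formula: A = P(1 + r/n)^(nt)
A = $3,500.00 × (1 + 0.08/12)^(12 × 4)
Growth factor: (1 + 0.08/12)^48 = 1.375666
A = $3,500.00 × 1.375666
A = $4,814.83

A = P(1 + r/n)^(nt) = $4,814.83


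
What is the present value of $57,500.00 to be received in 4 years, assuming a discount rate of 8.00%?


Present value formula: PV = FV / (1 + r)^t
PV = $57,500.00 / (1 + 0.08)^4
PV = $57,500.00 / 1.360489
PV = $42,264.22

PV = FV / (1 + r)^t = $42,264.22


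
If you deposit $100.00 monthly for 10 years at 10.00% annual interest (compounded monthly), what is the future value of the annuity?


Future value of an ordinary annuity: FV = PMT × ((1 + r)^n − 1) / r
Monthly rate r = 0.1/12 ≈ 0.00833333, n = 120
FV = $100.00 × ((1 + 0.1/12)^120 − 1) / (0.1/12)
FV = $100.00 × 204.844979
FV = $20,484.50

FV = PMT × ((1+r)^n - 1)/r = $20,484.50


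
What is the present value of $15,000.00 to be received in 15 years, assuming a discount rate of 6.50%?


Present value formula: PV = FV / (1 + r)^t
PV = $15,000.00 / (1 + 0.065)^15
PV = $15,000.00 / 2.571841
PV = $5,832.40

PV = FV / (1 + r)^t = $5,832.40


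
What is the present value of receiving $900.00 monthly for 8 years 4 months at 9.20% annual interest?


Present value of an ordinary annuity: PV = PMT × (1 − (1 + r)^(−n)) / r
Monthly rate r = 0.092/12 ≈ 0.00766667, n = 100
PV = $900.00 × (1 − (1 + 0.092/12)^(−100)) / (0.092/12)
PV = $900.00 × 69.662693
PV = $62,696.42

PV = PMT × (1-(1+r)^(-n))/r = $62,696.42


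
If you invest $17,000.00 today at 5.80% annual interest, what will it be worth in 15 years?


Future value formula: FV = PV × (1 + r)^t
FV = $17,000.00 × (1 + 0.058)^15
FV = $17,000.00 × 2.3296196
FV = $39,603.53

FV = PV × (1 + r)^t = $39,603.53


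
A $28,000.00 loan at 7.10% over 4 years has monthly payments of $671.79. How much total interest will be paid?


Total paid over the life of the loan = PMT × n.
Total paid = $671.79 × 48 = $32,245.92
Total interest = total paid − principal = $32,245.92 − $28,000.00 = $4,245.92

Total interest = (PMT × n) - PV = $4,245.92


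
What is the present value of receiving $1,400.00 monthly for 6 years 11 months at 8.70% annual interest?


Present value of an ordinary annuity: PV = PMT × (1 − (1 + r)^(−n)) / r
Monthly rate r = 0.087/12 = 0.00725, n = 83
PV = $1,400.00 × (1 − (1 + 0.087/12)^(−83)) / (0.087/12)
PV = $1,400.00 × 62.201013
PV = $87,081.42

PV = PMT × (1-(1+r)^(-n))/r = $87,081.42


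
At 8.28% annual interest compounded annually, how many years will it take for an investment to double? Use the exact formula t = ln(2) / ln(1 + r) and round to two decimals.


Doubling condition: (1 + r)^t = 2
Take ln of both sides: t × ln(1 + r) = ln(2)
t = ln(2) / ln(1 + r)
t = 0.693147 / 0.079550
t = 8.71

t = ln(2) / ln(1 + r) = 8.71 years


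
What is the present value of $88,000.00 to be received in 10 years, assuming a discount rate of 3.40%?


Present value formula: PV = FV / (1 + r)^t
PV = $88,000.00 / (1 + 0.034)^10
PV = $88,000.00 / 1.397029
PV = $62,990.82

PV = FV / (1 + r)^t = $62,990.82


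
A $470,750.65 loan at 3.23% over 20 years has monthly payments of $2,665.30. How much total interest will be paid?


Total paid over the life of the loan = PMT × n.
Total paid = $2,665.30 × 240 = $639,672.00
Total interest = total paid − principal = $639,672.00 − $470,750.65 = $168,921.35

Total interest = (PMT × n) - PV = $168,921.35


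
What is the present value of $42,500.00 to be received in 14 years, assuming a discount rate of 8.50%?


Present value formula: PV = FV / (1 + r)^t
PV = $42,500.00 / (1 + 0.085)^14
PV = $42,500.00 / 3.1334036
PV = $13,563.53

PV = FV / (1 + r)^t = $13,563.53


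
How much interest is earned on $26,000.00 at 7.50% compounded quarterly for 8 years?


Compound interest earned = final amount − principal.
A = P(1 + r/n)^(nt) = $26,000.00 × (1 + 0.075/4)^(4 × 8) = $47,112.62
Interest = A − P = $47,112.62 − $26,000.00 = $21,112.62

Interest = A - P = $21,112.62


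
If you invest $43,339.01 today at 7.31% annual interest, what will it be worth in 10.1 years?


Future value formula: FV = PV × (1 + r)^t
FV = $43,339.01 × (1 + 0.0731)^10.1
FV = $43,339.01 × 2.0392289
FV = $88,378.16

FV = PV × (1 + r)^t = $88,378.16


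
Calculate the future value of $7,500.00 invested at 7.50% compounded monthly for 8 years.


Compound interest formula: A = P(1 + r/n)^(nt)
A = $7,500.00 × (1 + 0.075/12)^(12 × 8)
Growth factor: (1 + 0.075/12)^96 = 1.818720
A = $7,500.00 × 1.818720
A = $13,640.40

A = P(1 + r/n)^(nt) = $13,640.40


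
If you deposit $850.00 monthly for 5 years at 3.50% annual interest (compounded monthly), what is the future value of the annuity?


Future value of an ordinary annuity: FV = PMT × ((1 + r)^n − 1) / r
Monthly rate r = 0.035/12 ≈ 0.00291667, n = 60
FV = $850.00 × ((1 + 0.035/12)^60 − 1) / (0.035/12)
FV = $850.00 × 65.466113
FV = $55,646.20

FV = PMT × ((1+r)^n - 1)/r = $55,646.20


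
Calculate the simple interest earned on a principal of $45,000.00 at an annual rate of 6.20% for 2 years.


Simple interest formula: I = P × r × t
I = $45,000.00 × 0.062 × 2
I = $5,580.00

I = P × r × t = $5,580.00


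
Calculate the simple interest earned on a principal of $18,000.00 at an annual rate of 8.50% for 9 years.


Simple interest formula: I = P × r × t
I = $18,000.00 × 0.085 × 9
I = $13,770.00

I = P × r × t = $13,770.00


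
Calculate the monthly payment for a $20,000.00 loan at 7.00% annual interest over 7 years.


Loan payment formula: PMT = PV × r / (1 − (1 + r)^(−n))
Monthly rate r = 0.07/12 ≈ 0.00583333, n = 84 months
Denominator: 1 − (1 + 0.07/12)^(−84) = 0.386501
PMT = $20,000.00 × (0.07/12) / 0.386501
PMT = $301.85 per month

PMT = PV × r / (1-(1+r)^(-n)) = $301.85/month


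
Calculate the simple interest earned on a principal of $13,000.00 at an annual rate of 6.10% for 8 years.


Simple interest formula: I = P × r × t
I = $13,000.00 × 0.061 × 8
I = $6,344.00

I = P × r × t = $6,344.00


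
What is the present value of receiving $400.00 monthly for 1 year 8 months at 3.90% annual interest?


Present value of an ordinary annuity: PV = PMT × (1 − (1 + r)^(−n)) / r
Monthly rate r = 0.039/12 = 0.00325, n = 20
PV = $400.00 × (1 − (1 + 0.039/12)^(−20)) / (0.039/12)
PV = $400.00 × 19.333467
PV = $7,733.39

PV = PMT × (1-(1+r)^(-n))/r = $7,733.39


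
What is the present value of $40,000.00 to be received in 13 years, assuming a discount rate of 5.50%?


Present value formula: PV = FV / (1 + r)^t
PV = $40,000.00 / (1 + 0.055)^13
PV = $40,000.00 / 2.005774
PV = $19,942.43

PV = FV / (1 + r)^t = $19,942.43


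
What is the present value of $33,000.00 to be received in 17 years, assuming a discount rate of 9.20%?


Present value formula: PV = FV / (1 + r)^t
PV = $33,000.00 / (1 + 0.092)^17
PV = $33,000.00 / 4.464624
PV = $7,391.44

PV = FV / (1 + r)^t = $7,391.44


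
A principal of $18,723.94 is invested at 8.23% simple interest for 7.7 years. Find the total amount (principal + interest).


Total amount formula: A = P(1 + rt) = P + P·r·t
Interest: I = P × r × t = $18,723.94 × 0.0823 × 7.7 = $11,865.55
A = P + I = $18,723.94 + $11,865.55 = $30,589.49

A = P + I = P(1 + rt) = $30,589.49


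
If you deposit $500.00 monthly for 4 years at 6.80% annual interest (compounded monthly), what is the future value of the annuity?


Future value of an ordinary annuity: FV = PMT × ((1 + r)^n − 1) / r
Monthly rate r = 0.068/12 ≈ 0.00566667, n = 48
FV = $500.00 × ((1 + 0.068/12)^48 − 1) / (0.068/12)
FV = $500.00 × 54.984640
FV = $27,492.32

FV = PMT × ((1+r)^n - 1)/r = $27,492.32


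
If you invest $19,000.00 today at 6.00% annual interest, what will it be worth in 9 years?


Future value formula: FV = PV × (1 + r)^t
FV = $19,000.00 × (1 + 0.06)^9
FV = $19,000.00 × 1.689479
FV = $32,100.10

FV = PV × (1 + r)^t = $32,100.10


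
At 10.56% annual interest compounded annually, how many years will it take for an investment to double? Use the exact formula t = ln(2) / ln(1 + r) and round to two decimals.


Doubling condition: (1 + r)^t = 2
Take ln of both sides: t × ln(1 + r) = ln(2)
t = ln(2) / ln(1 + r)
t = 0.693147 / 0.100388
t = 6.90

t = ln(2) / ln(1 + r) = 6.90 years


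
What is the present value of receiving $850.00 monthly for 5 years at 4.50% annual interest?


Present value of an ordinary annuity: PV = PMT × (1 − (1 + r)^(−n)) / r
Monthly rate r = 0.045/12 = 0.00375, n = 60
PV = $850.00 × (1 − (1 + 0.045/12)^(−60)) / (0.045/12)
PV = $850.00 × 53.639380
PV = $45,593.47

PV = PMT × (1-(1+r)^(-n))/r = $45,593.47


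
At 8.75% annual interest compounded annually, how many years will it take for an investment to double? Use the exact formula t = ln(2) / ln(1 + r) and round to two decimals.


Doubling condition: (1 + r)^t = 2
Take ln of both sides: t × ln(1 + r) = ln(2)
t = ln(2) / ln(1 + r)
t = 0.693147 / 0.083881
t = 8.26

t = ln(2) / ln(1 + r) = 8.26 years


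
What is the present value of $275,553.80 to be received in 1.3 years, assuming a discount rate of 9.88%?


Present value formula: PV = FV / (1 + r)^t
PV = $275,553.80 / (1 + 0.0988)^1.3
PV = $275,553.80 / 1.13030135
PV = $243,787.91

PV = FV / (1 + r)^t = $243,787.91


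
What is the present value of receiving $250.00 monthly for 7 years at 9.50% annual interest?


Present value of an ordinary annuity: PV = PMT × (1 − (1 + r)^(−n)) / r
Monthly rate r = 0.095/12 ≈ 0.00791667, n = 84
PV = $250.00 × (1 − (1 + 0.095/12)^(−84)) / (0.095/12)
PV = $250.00 × 61.184601
PV = $15,296.15

PV = PMT × (1-(1+r)^(-n))/r = $15,296.15


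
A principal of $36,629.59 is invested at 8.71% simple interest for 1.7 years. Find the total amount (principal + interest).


Total amount formula: A = P(1 + rt) = P + P·r·t
Interest: I = P × r × t = $36,629.59 × 0.0871 × 1.7 = $5,423.74
A = P + I = $36,629.59 + $5,423.74 = $42,053.33

A = P + I = P(1 + rt) = $42,053.33


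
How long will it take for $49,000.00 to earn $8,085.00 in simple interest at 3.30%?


Rearrange the simple interest formula for t:
I = P × r × t  ⇒  t = I / (P × r)
t = $8,085.00 / ($49,000.00 × 0.033)
t = 5

t = I/(P×r) = 5 years


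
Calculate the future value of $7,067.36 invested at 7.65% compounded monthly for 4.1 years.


Compound interest formula: A = P(1 + r/n)^(nt)
A = $7,067.36 × (1 + 0.0765/12)^(12 × 4.1)
Growth factor: (1 + 0.0765/12)^49.2 = 1.367049
A = $7,067.36 × 1.367049
A = $9,661.43

A = P(1 + r/n)^(nt) = $9,661.43


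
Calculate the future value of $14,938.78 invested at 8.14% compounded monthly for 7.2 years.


Compound interest formula: A = P(1 + r/n)^(nt)
A = $14,938.78 × (1 + 0.0814/12)^(12 × 7.2)
Growth factor: (1 + 0.0814/12)^86.4 = 1.793378
A = $14,938.78 × 1.793378
A = $26,790.88

A = P(1 + r/n)^(nt) = $26,790.88


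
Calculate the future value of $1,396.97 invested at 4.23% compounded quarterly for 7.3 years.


Compound interest formula: A = P(1 + r/n)^(nt)
A = $1,396.97 × (1 + 0.0423/4)^(4 × 7.3)
Growth factor: (1 + 0.0423/4)^29.2 = 1.359570
A = $1,396.97 × 1.359570
A = $1,899.28

A = P(1 + r/n)^(nt) = $1,899.28


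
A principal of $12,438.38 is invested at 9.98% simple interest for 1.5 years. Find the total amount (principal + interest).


Total amount formula: A = P(1 + rt) = P + P·r·t
Interest: I = P × r × t = $12,438.38 × 0.0998 × 1.5 = $1,862.03
A = P + I = $12,438.38 + $1,862.03 = $14,300.41

A = P + I = P(1 + rt) = $14,300.41


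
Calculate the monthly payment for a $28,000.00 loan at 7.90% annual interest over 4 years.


Loan payment formula: PMT = PV × r / (1 − (1 + r)^(−n))
Monthly rate r = 0.079/12 ≈ 0.00658333, n = 48 months
Denominator: 1 − (1 + 0.079/12)^(−48) = 0.270185
PMT = $28,000.00 × (0.079/12) / 0.270185
PMT = $682.25 per month

PMT = PV × r / (1-(1+r)^(-n)) = $682.25/month


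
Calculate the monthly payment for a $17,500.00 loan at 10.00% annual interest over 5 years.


Loan payment formula: PMT = PV × r / (1 − (1 + r)^(−n))
Monthly rate r = 0.1/12 ≈ 0.00833333, n = 60 months
Denominator: 1 − (1 + 0.1/12)^(−60) = 0.392211
PMT = $17,500.00 × (0.1/12) / 0.392211
PMT = $371.82 per month

PMT = PV × r / (1-(1+r)^(-n)) = $371.82/month


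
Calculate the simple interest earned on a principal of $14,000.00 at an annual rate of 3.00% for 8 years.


Simple interest formula: I = P × r × t
I = $14,000.00 × 0.03 × 8
I = $3,360.00

I = P × r × t = $3,360.00


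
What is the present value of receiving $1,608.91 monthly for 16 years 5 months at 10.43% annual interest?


Present value of an ordinary annuity: PV = PMT × (1 − (1 + r)^(−n)) / r
Monthly rate r = 0.1043/12 ≈ 0.00869167, n = 197
PV = $1,608.91 × (1 − (1 + 0.1043/12)^(−197)) / (0.1043/12)
PV = $1,608.91 × 94.136394
PV = $151,456.99

PV = PMT × (1-(1+r)^(-n))/r = $151,456.99


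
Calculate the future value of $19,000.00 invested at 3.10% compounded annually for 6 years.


Compound interest formula: A = P(1 + r/n)^(nt)
A = $19,000.00 × (1 + 0.031/1)^(1 × 6)
Growth factor: (1 + 0.031/1)^6 = 1.2010248
A = $19,000.00 × 1.2010248
A = $22,819.47

A = P(1 + r/n)^(nt) = $22,819.47


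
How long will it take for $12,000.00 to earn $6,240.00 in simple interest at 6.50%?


Rearrange the simple interest formula for t:
I = P × r × t  ⇒  t = I / (P × r)
t = $6,240.00 / ($12,000.00 × 0.065)
t = 8

t = I/(P×r) = 8 years


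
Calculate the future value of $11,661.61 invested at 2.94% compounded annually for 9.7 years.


Compound interest formula: A = P(1 + r/n)^(nt)
A = $11,661.61 × (1 + 0.0294/1)^(1 × 9.7)
Growth factor: (1 + 0.0294/1)^9.7 = 1.324544
A = $11,661.61 × 1.324544
A = $15,446.32

A = P(1 + r/n)^(nt) = $15,446.32


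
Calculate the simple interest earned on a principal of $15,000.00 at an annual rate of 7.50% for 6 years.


Simple interest formula: I = P × r × t
I = $15,000.00 × 0.075 × 6
I = $6,750.00

I = P × r × t = $6,750.00


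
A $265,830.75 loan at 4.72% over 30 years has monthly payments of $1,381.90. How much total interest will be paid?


Total paid over the life of the loan = PMT × n.
Total paid = $1,381.90 × 360 = $497,484.00
Total interest = total paid − principal = $497,484.00 − $265,830.75 = $231,653.25

Total interest = (PMT × n) - PV = $231,653.25


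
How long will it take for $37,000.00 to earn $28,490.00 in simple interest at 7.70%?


Rearrange the simple interest formula for t:
I = P × r × t  ⇒  t = I / (P × r)
t = $28,490.00 / ($37,000.00 × 0.077)
t = 10

t = I/(P×r) = 10 years


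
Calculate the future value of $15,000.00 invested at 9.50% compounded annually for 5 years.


Compound interest formula: A = P(1 + r/n)^(nt)
A = $15,000.00 × (1 + 0.095/1)^(1 × 5)
Growth factor: (1 + 0.095/1)^5 = 1.5742387
A = $15,000.00 × 1.5742387
A = $23,613.58

A = P(1 + r/n)^(nt) = $23,613.58


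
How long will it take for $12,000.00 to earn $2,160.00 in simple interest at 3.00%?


Rearrange the simple interest formula for t:
I = P × r × t  ⇒  t = I / (P × r)
t = $2,160.00 / ($12,000.00 × 0.03)
t = 6

t = I/(P×r) = 6 years


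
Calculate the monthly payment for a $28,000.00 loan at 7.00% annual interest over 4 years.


Loan payment formula: PMT = PV × r / (1 − (1 + r)^(−n))
Monthly rate r = 0.07/12 ≈ 0.00583333, n = 48 months
Denominator: 1 − (1 + 0.07/12)^(−48) = 0.2436012
PMT = $28,000.00 × (0.07/12) / 0.2436012
PMT = $670.49 per month

PMT = PV × r / (1-(1+r)^(-n)) = $670.49/month


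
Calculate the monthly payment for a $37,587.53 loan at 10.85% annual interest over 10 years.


Loan payment formula: PMT = PV × r / (1 − (1 + r)^(−n))
Monthly rate r = 0.1085/12 ≈ 0.00904167, n = 120 months
Denominator: 1 − (1 + 0.1085/12)^(−120) = 0.660447
PMT = $37,587.53 × (0.1085/12) / 0.660447
PMT = $514.58 per month

PMT = PV × r / (1-(1+r)^(-n)) = $514.58/month


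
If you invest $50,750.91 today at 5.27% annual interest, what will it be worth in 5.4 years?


Future value formula: FV = PV × (1 + r)^t
FV = $50,750.91 × (1 + 0.0527)^5.4
FV = $50,750.91 × 1.319608
FV = $66,971.31

FV = PV × (1 + r)^t = $66,971.31


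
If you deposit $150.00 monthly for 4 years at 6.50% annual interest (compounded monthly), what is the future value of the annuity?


Future value of an ordinary annuity: FV = PMT × ((1 + r)^n − 1) / r
Monthly rate r = 0.065/12 ≈ 0.00541667, n = 48
FV = $150.00 × ((1 + 0.065/12)^48 − 1) / (0.065/12)
FV = $150.00 × 54.649927
FV = $8,197.49

FV = PMT × ((1+r)^n - 1)/r = $8,197.49


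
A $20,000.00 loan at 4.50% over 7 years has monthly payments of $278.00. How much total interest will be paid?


Total paid over the life of the loan = PMT × n.
Total paid = $278.00 × 84 = $23,352.00
Total interest = total paid − principal = $23,352.00 − $20,000.00 = $3,352.00

Total interest = (PMT × n) - PV = $3,352.00


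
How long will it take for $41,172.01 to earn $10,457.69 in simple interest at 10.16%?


Rearrange the simple interest formula for t:
I = P × r × t  ⇒  t = I / (P × r)
t = $10,457.69 / ($41,172.01 × 0.1016)
t = 2.5

t = I/(P×r) = 2.5 years


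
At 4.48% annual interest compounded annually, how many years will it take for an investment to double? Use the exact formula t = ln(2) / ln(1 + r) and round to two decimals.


Doubling condition: (1 + r)^t = 2
Take ln of both sides: t × ln(1 + r) = ln(2)
t = ln(2) / ln(1 + r)
t = 0.693147 / 0.043825
t = 15.82

t = ln(2) / ln(1 + r) = 15.82 years


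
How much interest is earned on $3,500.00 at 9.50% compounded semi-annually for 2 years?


Compound interest earned = final amount − principal.
A = P(1 + r/n)^(nt) = $3,500.00 × (1 + 0.095/2)^(2 × 2) = $4,213.90
Interest = A − P = $4,213.90 − $3,500.00 = $713.90

Interest = A - P = $713.90


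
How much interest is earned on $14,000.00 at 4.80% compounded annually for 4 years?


Compound interest earned = final amount − principal.
A = P(1 + r/n)^(nt) = $14,000.00 × (1 + 0.048/1)^(1 × 4) = $16,887.80
Interest = A − P = $16,887.80 − $14,000.00 = $2,887.80

Interest = A - P = $2,887.80


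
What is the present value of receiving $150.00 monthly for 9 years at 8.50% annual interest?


Present value of an ordinary annuity: PV = PMT × (1 − (1 + r)^(−n)) / r
Monthly rate r = 0.085/12 ≈ 0.00708333, n = 108
PV = $150.00 × (1 − (1 + 0.085/12)^(−108)) / (0.085/12)
PV = $150.00 × 75.304875
PV = $11,295.73

PV = PMT × (1-(1+r)^(-n))/r = $11,295.73
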